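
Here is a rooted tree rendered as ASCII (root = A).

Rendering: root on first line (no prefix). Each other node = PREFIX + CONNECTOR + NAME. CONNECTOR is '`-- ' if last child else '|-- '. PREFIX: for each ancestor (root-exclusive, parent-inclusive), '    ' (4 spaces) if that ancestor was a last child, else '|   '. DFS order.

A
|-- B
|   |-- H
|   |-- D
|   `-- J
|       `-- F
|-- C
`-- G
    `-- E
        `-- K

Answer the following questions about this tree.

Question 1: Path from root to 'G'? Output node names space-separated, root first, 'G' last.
Answer: A G

Derivation:
Walk down from root: A -> G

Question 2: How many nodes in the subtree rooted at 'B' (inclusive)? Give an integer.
Subtree rooted at B contains: B, D, F, H, J
Count = 5

Answer: 5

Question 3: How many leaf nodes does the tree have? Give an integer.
Answer: 5

Derivation:
Leaves (nodes with no children): C, D, F, H, K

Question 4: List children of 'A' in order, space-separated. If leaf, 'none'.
Answer: B C G

Derivation:
Node A's children (from adjacency): B, C, G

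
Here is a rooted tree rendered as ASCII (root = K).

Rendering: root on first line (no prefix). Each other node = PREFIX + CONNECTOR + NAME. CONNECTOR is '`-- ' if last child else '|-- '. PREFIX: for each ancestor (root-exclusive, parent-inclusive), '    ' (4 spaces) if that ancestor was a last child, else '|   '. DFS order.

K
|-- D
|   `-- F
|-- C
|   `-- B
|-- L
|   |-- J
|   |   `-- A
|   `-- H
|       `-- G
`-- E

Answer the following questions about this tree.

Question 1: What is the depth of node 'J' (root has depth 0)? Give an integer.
Path from root to J: K -> L -> J
Depth = number of edges = 2

Answer: 2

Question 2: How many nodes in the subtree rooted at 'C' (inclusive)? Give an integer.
Subtree rooted at C contains: B, C
Count = 2

Answer: 2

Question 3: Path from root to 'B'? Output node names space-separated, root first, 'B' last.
Answer: K C B

Derivation:
Walk down from root: K -> C -> B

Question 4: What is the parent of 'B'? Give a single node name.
Scan adjacency: B appears as child of C

Answer: C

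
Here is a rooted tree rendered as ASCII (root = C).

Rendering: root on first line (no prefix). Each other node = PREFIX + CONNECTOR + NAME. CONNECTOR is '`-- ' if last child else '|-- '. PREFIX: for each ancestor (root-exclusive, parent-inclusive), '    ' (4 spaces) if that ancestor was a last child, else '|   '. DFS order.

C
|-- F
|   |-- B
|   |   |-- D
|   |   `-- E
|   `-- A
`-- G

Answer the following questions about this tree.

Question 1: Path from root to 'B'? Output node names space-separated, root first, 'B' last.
Walk down from root: C -> F -> B

Answer: C F B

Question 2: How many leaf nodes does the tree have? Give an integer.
Leaves (nodes with no children): A, D, E, G

Answer: 4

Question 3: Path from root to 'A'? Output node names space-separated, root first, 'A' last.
Walk down from root: C -> F -> A

Answer: C F A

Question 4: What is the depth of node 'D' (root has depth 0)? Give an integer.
Answer: 3

Derivation:
Path from root to D: C -> F -> B -> D
Depth = number of edges = 3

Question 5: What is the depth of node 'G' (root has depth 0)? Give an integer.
Path from root to G: C -> G
Depth = number of edges = 1

Answer: 1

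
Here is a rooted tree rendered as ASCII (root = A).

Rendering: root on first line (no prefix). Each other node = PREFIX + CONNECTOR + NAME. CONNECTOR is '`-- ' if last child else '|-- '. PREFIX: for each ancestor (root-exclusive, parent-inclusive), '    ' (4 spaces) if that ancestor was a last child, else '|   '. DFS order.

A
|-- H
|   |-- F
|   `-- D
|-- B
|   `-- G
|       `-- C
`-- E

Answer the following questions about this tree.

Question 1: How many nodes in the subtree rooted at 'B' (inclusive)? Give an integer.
Subtree rooted at B contains: B, C, G
Count = 3

Answer: 3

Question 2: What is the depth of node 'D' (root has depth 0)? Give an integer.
Path from root to D: A -> H -> D
Depth = number of edges = 2

Answer: 2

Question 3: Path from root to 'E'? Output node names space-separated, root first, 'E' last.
Walk down from root: A -> E

Answer: A E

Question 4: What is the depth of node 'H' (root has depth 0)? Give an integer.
Answer: 1

Derivation:
Path from root to H: A -> H
Depth = number of edges = 1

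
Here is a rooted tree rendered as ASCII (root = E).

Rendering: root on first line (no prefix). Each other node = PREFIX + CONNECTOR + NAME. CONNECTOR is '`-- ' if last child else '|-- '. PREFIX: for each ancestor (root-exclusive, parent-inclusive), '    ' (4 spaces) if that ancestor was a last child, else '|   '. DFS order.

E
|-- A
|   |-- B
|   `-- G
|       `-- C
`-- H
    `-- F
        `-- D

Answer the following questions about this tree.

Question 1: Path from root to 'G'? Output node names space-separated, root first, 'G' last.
Walk down from root: E -> A -> G

Answer: E A G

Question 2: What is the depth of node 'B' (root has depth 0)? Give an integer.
Path from root to B: E -> A -> B
Depth = number of edges = 2

Answer: 2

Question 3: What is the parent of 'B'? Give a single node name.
Answer: A

Derivation:
Scan adjacency: B appears as child of A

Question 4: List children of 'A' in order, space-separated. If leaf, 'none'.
Answer: B G

Derivation:
Node A's children (from adjacency): B, G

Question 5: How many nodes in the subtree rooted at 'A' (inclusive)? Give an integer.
Answer: 4

Derivation:
Subtree rooted at A contains: A, B, C, G
Count = 4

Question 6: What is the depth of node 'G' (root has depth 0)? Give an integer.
Path from root to G: E -> A -> G
Depth = number of edges = 2

Answer: 2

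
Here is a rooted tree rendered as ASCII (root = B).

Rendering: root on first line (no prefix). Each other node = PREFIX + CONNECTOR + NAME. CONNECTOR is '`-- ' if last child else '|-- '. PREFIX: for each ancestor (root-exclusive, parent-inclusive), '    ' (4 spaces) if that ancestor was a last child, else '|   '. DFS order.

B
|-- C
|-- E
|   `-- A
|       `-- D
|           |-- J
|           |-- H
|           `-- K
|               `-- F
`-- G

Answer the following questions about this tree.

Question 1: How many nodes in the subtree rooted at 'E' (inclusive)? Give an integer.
Subtree rooted at E contains: A, D, E, F, H, J, K
Count = 7

Answer: 7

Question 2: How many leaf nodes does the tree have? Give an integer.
Leaves (nodes with no children): C, F, G, H, J

Answer: 5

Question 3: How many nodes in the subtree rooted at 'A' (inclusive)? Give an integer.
Subtree rooted at A contains: A, D, F, H, J, K
Count = 6

Answer: 6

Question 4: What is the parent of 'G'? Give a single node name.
Scan adjacency: G appears as child of B

Answer: B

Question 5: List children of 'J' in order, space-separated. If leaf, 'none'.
Answer: none

Derivation:
Node J's children (from adjacency): (leaf)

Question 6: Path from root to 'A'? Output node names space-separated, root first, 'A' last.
Walk down from root: B -> E -> A

Answer: B E A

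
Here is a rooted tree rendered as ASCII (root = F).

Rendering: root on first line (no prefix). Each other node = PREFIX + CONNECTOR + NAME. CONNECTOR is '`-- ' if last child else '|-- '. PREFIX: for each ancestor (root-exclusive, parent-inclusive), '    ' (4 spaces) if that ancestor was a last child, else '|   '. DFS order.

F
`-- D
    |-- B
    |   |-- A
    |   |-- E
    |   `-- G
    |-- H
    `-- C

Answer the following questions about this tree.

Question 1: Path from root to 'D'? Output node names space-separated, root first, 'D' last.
Answer: F D

Derivation:
Walk down from root: F -> D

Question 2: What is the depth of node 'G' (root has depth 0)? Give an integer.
Path from root to G: F -> D -> B -> G
Depth = number of edges = 3

Answer: 3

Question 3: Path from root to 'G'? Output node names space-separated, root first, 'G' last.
Answer: F D B G

Derivation:
Walk down from root: F -> D -> B -> G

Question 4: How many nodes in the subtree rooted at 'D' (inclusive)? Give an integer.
Answer: 7

Derivation:
Subtree rooted at D contains: A, B, C, D, E, G, H
Count = 7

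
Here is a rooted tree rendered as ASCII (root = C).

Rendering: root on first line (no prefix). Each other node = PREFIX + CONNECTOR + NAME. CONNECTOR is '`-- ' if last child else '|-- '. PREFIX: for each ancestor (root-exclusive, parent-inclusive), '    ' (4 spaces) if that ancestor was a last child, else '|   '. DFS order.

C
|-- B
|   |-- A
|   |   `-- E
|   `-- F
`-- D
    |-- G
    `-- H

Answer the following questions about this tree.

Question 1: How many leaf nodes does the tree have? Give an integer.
Answer: 4

Derivation:
Leaves (nodes with no children): E, F, G, H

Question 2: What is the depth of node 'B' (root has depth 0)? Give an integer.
Path from root to B: C -> B
Depth = number of edges = 1

Answer: 1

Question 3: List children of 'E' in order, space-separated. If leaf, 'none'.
Node E's children (from adjacency): (leaf)

Answer: none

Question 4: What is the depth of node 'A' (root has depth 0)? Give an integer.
Path from root to A: C -> B -> A
Depth = number of edges = 2

Answer: 2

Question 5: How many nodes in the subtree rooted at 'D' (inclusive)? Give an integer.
Subtree rooted at D contains: D, G, H
Count = 3

Answer: 3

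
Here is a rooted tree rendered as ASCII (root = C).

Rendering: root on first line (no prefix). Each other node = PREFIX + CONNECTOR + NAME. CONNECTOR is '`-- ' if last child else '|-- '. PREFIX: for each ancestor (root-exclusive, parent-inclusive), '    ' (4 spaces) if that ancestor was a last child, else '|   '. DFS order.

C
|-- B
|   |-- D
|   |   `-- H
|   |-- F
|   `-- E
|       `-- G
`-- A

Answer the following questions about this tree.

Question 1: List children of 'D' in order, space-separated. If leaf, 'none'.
Node D's children (from adjacency): H

Answer: H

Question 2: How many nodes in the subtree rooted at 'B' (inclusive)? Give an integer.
Subtree rooted at B contains: B, D, E, F, G, H
Count = 6

Answer: 6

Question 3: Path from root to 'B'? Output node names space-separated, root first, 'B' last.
Answer: C B

Derivation:
Walk down from root: C -> B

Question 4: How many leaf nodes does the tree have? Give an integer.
Answer: 4

Derivation:
Leaves (nodes with no children): A, F, G, H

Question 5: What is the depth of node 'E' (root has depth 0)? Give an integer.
Answer: 2

Derivation:
Path from root to E: C -> B -> E
Depth = number of edges = 2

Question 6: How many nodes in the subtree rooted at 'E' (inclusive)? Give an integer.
Subtree rooted at E contains: E, G
Count = 2

Answer: 2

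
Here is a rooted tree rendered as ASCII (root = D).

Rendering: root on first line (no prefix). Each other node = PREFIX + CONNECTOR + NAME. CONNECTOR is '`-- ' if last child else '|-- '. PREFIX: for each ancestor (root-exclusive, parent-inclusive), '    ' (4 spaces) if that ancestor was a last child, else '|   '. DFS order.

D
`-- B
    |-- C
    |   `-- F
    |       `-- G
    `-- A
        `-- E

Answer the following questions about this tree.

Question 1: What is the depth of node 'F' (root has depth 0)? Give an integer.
Answer: 3

Derivation:
Path from root to F: D -> B -> C -> F
Depth = number of edges = 3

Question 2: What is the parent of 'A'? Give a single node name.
Answer: B

Derivation:
Scan adjacency: A appears as child of B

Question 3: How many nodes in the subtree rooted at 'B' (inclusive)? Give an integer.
Answer: 6

Derivation:
Subtree rooted at B contains: A, B, C, E, F, G
Count = 6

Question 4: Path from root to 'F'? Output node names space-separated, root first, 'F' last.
Answer: D B C F

Derivation:
Walk down from root: D -> B -> C -> F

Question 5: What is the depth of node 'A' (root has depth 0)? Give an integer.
Answer: 2

Derivation:
Path from root to A: D -> B -> A
Depth = number of edges = 2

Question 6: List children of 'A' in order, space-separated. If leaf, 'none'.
Answer: E

Derivation:
Node A's children (from adjacency): E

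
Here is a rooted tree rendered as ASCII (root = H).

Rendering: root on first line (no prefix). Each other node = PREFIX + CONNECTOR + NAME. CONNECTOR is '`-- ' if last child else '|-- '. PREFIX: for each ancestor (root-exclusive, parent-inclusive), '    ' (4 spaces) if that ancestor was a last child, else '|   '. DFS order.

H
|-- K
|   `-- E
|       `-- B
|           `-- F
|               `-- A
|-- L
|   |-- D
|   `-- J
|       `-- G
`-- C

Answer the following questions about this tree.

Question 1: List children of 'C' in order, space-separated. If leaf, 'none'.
Answer: none

Derivation:
Node C's children (from adjacency): (leaf)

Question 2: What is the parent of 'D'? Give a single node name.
Scan adjacency: D appears as child of L

Answer: L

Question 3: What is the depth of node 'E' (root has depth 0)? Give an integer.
Path from root to E: H -> K -> E
Depth = number of edges = 2

Answer: 2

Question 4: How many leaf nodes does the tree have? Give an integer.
Leaves (nodes with no children): A, C, D, G

Answer: 4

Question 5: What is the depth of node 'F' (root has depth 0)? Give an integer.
Answer: 4

Derivation:
Path from root to F: H -> K -> E -> B -> F
Depth = number of edges = 4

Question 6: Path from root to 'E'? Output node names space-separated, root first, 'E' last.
Walk down from root: H -> K -> E

Answer: H K E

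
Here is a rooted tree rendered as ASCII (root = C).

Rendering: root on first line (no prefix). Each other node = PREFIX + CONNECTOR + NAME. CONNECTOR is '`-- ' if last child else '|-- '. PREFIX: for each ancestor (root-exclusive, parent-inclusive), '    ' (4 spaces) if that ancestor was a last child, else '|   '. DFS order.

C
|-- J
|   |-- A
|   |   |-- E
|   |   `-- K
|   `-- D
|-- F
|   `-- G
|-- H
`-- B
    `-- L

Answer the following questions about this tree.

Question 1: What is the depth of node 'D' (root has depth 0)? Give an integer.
Answer: 2

Derivation:
Path from root to D: C -> J -> D
Depth = number of edges = 2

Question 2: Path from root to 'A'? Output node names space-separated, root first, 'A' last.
Answer: C J A

Derivation:
Walk down from root: C -> J -> A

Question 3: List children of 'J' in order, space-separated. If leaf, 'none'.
Node J's children (from adjacency): A, D

Answer: A D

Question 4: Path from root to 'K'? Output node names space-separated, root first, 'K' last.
Answer: C J A K

Derivation:
Walk down from root: C -> J -> A -> K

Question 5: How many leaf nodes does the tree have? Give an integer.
Leaves (nodes with no children): D, E, G, H, K, L

Answer: 6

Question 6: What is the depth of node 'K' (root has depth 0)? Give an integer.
Answer: 3

Derivation:
Path from root to K: C -> J -> A -> K
Depth = number of edges = 3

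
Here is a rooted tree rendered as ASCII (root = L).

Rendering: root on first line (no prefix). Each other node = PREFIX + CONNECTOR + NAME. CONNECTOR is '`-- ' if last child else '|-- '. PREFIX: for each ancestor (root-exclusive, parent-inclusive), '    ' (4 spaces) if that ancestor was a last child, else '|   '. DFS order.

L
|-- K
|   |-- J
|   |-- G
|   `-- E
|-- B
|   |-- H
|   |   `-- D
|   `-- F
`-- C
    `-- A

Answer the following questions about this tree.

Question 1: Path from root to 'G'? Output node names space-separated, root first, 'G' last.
Walk down from root: L -> K -> G

Answer: L K G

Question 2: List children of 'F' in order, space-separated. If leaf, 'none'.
Answer: none

Derivation:
Node F's children (from adjacency): (leaf)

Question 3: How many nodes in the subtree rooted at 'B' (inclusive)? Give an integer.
Answer: 4

Derivation:
Subtree rooted at B contains: B, D, F, H
Count = 4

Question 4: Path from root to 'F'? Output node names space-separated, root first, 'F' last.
Walk down from root: L -> B -> F

Answer: L B F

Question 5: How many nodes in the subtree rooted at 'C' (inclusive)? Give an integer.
Subtree rooted at C contains: A, C
Count = 2

Answer: 2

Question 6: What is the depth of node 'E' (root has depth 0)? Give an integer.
Path from root to E: L -> K -> E
Depth = number of edges = 2

Answer: 2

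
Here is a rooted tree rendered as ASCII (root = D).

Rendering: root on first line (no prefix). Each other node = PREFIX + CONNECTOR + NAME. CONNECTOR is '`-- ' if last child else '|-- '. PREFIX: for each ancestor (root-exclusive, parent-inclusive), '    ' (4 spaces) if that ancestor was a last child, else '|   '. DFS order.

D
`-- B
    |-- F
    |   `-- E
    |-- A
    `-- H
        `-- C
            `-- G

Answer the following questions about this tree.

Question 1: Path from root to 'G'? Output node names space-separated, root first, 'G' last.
Answer: D B H C G

Derivation:
Walk down from root: D -> B -> H -> C -> G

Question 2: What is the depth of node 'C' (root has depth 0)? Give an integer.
Answer: 3

Derivation:
Path from root to C: D -> B -> H -> C
Depth = number of edges = 3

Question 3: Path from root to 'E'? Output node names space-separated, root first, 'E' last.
Answer: D B F E

Derivation:
Walk down from root: D -> B -> F -> E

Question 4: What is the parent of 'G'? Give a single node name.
Scan adjacency: G appears as child of C

Answer: C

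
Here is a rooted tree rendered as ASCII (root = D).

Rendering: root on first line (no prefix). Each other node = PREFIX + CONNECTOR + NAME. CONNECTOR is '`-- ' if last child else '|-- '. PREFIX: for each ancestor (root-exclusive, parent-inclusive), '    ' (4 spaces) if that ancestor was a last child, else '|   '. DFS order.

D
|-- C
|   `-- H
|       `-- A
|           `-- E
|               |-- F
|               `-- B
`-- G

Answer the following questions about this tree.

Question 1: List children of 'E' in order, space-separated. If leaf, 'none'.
Answer: F B

Derivation:
Node E's children (from adjacency): F, B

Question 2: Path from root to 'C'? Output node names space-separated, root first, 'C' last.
Answer: D C

Derivation:
Walk down from root: D -> C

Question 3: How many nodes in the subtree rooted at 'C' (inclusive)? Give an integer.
Answer: 6

Derivation:
Subtree rooted at C contains: A, B, C, E, F, H
Count = 6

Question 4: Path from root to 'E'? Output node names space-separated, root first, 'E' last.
Walk down from root: D -> C -> H -> A -> E

Answer: D C H A E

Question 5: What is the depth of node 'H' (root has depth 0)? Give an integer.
Answer: 2

Derivation:
Path from root to H: D -> C -> H
Depth = number of edges = 2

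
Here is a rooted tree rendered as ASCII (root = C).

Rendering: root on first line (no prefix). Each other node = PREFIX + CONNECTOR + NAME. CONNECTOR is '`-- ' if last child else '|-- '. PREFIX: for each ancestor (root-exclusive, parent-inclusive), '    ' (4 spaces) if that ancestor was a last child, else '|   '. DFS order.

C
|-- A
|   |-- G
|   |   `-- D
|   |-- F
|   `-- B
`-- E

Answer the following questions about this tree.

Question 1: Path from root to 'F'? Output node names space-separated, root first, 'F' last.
Walk down from root: C -> A -> F

Answer: C A F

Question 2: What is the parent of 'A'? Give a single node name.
Scan adjacency: A appears as child of C

Answer: C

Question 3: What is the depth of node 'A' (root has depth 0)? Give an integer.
Answer: 1

Derivation:
Path from root to A: C -> A
Depth = number of edges = 1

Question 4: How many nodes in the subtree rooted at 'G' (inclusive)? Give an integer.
Answer: 2

Derivation:
Subtree rooted at G contains: D, G
Count = 2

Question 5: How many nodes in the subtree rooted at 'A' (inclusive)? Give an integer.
Answer: 5

Derivation:
Subtree rooted at A contains: A, B, D, F, G
Count = 5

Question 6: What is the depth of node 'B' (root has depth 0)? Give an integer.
Path from root to B: C -> A -> B
Depth = number of edges = 2

Answer: 2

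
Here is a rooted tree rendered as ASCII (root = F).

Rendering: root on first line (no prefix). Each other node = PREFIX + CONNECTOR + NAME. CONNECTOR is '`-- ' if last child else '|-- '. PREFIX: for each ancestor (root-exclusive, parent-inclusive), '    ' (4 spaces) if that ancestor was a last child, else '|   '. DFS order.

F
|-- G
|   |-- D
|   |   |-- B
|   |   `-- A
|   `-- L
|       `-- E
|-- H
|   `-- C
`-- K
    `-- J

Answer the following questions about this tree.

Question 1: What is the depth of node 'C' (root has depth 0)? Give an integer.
Answer: 2

Derivation:
Path from root to C: F -> H -> C
Depth = number of edges = 2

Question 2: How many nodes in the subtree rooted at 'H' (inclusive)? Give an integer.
Subtree rooted at H contains: C, H
Count = 2

Answer: 2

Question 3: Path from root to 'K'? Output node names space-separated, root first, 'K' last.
Walk down from root: F -> K

Answer: F K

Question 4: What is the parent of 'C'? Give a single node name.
Answer: H

Derivation:
Scan adjacency: C appears as child of H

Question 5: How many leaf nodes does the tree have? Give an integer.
Leaves (nodes with no children): A, B, C, E, J

Answer: 5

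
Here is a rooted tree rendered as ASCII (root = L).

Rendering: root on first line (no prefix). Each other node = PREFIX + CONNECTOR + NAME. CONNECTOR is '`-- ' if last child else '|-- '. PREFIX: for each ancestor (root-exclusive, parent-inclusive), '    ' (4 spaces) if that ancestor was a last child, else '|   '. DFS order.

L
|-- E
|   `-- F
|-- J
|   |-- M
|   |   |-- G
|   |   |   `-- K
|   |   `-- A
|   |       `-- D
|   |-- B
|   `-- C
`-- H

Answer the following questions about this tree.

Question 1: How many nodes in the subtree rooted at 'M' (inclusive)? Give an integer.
Subtree rooted at M contains: A, D, G, K, M
Count = 5

Answer: 5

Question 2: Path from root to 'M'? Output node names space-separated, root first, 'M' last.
Answer: L J M

Derivation:
Walk down from root: L -> J -> M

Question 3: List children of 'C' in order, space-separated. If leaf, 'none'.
Answer: none

Derivation:
Node C's children (from adjacency): (leaf)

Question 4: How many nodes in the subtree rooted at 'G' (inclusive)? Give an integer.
Subtree rooted at G contains: G, K
Count = 2

Answer: 2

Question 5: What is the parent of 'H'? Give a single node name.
Scan adjacency: H appears as child of L

Answer: L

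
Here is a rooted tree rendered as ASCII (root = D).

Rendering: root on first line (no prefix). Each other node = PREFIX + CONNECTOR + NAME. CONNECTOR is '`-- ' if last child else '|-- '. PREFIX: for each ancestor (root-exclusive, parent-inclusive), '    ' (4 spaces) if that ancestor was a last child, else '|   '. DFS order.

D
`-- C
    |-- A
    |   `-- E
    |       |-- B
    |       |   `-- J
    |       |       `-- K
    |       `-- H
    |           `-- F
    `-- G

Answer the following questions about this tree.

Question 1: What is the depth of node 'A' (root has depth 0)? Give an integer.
Answer: 2

Derivation:
Path from root to A: D -> C -> A
Depth = number of edges = 2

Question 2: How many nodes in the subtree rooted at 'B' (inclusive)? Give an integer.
Answer: 3

Derivation:
Subtree rooted at B contains: B, J, K
Count = 3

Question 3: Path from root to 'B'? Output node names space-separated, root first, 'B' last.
Walk down from root: D -> C -> A -> E -> B

Answer: D C A E B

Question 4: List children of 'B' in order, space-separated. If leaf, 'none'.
Answer: J

Derivation:
Node B's children (from adjacency): J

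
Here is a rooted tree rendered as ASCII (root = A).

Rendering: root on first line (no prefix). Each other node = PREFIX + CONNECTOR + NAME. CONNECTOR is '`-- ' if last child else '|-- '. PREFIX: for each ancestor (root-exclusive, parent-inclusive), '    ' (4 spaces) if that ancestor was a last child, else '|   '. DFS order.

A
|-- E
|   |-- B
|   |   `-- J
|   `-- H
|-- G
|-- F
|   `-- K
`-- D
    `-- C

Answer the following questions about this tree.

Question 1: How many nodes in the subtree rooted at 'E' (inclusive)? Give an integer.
Answer: 4

Derivation:
Subtree rooted at E contains: B, E, H, J
Count = 4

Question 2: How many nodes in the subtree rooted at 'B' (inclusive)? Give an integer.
Answer: 2

Derivation:
Subtree rooted at B contains: B, J
Count = 2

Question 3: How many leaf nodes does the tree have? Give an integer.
Leaves (nodes with no children): C, G, H, J, K

Answer: 5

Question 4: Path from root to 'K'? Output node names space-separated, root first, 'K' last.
Answer: A F K

Derivation:
Walk down from root: A -> F -> K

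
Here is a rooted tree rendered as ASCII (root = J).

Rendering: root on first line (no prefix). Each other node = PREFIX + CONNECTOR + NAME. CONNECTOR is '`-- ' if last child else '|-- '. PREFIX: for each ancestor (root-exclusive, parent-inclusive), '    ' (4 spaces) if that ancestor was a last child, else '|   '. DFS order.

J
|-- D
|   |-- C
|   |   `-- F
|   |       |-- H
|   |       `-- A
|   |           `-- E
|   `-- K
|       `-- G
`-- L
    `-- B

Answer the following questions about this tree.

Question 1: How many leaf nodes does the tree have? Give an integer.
Answer: 4

Derivation:
Leaves (nodes with no children): B, E, G, H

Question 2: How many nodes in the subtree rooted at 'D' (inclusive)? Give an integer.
Answer: 8

Derivation:
Subtree rooted at D contains: A, C, D, E, F, G, H, K
Count = 8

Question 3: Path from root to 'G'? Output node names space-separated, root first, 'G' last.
Walk down from root: J -> D -> K -> G

Answer: J D K G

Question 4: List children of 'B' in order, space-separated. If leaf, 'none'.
Node B's children (from adjacency): (leaf)

Answer: none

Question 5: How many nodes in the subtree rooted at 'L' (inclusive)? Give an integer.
Answer: 2

Derivation:
Subtree rooted at L contains: B, L
Count = 2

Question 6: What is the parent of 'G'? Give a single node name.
Answer: K

Derivation:
Scan adjacency: G appears as child of K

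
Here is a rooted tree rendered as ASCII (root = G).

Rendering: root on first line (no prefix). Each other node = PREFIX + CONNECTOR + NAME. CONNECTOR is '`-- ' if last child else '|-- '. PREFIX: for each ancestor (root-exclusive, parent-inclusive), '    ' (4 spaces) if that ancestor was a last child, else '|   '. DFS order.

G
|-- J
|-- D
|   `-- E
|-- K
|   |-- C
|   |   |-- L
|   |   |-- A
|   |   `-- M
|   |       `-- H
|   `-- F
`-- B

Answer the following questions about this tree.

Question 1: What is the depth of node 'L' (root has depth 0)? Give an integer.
Answer: 3

Derivation:
Path from root to L: G -> K -> C -> L
Depth = number of edges = 3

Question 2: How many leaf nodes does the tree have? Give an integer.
Answer: 7

Derivation:
Leaves (nodes with no children): A, B, E, F, H, J, L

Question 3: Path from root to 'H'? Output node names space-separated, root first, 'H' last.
Answer: G K C M H

Derivation:
Walk down from root: G -> K -> C -> M -> H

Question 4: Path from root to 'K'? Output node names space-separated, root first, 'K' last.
Walk down from root: G -> K

Answer: G K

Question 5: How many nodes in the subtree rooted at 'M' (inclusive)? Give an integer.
Answer: 2

Derivation:
Subtree rooted at M contains: H, M
Count = 2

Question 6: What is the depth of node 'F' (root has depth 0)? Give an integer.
Answer: 2

Derivation:
Path from root to F: G -> K -> F
Depth = number of edges = 2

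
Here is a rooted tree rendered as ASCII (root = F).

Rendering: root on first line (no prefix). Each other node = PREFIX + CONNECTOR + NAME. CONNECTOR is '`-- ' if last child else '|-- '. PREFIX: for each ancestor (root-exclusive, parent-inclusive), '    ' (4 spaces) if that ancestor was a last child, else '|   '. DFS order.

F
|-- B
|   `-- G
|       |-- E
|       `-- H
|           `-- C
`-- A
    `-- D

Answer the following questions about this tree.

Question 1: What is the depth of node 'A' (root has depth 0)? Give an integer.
Answer: 1

Derivation:
Path from root to A: F -> A
Depth = number of edges = 1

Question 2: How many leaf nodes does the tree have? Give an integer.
Leaves (nodes with no children): C, D, E

Answer: 3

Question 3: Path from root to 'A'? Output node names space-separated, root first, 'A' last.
Walk down from root: F -> A

Answer: F A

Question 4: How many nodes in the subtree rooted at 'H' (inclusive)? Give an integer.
Answer: 2

Derivation:
Subtree rooted at H contains: C, H
Count = 2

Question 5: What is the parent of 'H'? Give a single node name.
Answer: G

Derivation:
Scan adjacency: H appears as child of G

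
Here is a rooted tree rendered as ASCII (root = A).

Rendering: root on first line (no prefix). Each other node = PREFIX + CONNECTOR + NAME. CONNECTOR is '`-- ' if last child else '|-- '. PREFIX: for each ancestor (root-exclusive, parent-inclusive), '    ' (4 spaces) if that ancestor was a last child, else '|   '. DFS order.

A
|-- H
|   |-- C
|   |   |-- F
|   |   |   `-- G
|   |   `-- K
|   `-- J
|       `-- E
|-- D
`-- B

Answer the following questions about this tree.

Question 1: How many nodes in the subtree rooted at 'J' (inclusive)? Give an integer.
Answer: 2

Derivation:
Subtree rooted at J contains: E, J
Count = 2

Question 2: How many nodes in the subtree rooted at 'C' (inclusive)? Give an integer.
Subtree rooted at C contains: C, F, G, K
Count = 4

Answer: 4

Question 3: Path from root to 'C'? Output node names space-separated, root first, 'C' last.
Walk down from root: A -> H -> C

Answer: A H C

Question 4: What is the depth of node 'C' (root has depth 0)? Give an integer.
Answer: 2

Derivation:
Path from root to C: A -> H -> C
Depth = number of edges = 2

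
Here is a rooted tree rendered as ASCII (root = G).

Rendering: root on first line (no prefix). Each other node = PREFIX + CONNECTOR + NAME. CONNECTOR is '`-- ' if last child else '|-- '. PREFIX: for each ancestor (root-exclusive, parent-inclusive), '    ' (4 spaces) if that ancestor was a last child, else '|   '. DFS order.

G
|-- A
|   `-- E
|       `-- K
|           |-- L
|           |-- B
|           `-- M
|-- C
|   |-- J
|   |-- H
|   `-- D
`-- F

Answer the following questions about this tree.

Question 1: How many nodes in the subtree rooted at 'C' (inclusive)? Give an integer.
Subtree rooted at C contains: C, D, H, J
Count = 4

Answer: 4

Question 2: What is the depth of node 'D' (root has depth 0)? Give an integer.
Answer: 2

Derivation:
Path from root to D: G -> C -> D
Depth = number of edges = 2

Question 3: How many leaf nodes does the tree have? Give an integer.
Answer: 7

Derivation:
Leaves (nodes with no children): B, D, F, H, J, L, M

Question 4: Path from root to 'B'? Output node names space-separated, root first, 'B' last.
Walk down from root: G -> A -> E -> K -> B

Answer: G A E K B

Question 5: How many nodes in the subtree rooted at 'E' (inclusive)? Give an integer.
Answer: 5

Derivation:
Subtree rooted at E contains: B, E, K, L, M
Count = 5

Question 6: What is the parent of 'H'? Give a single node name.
Answer: C

Derivation:
Scan adjacency: H appears as child of C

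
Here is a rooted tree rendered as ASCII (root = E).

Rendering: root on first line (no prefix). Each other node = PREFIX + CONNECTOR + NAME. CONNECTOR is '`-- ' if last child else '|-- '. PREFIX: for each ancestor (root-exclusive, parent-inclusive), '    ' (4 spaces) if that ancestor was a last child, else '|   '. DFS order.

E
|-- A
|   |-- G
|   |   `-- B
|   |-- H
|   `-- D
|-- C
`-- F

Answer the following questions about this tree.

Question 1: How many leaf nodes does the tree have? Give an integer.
Leaves (nodes with no children): B, C, D, F, H

Answer: 5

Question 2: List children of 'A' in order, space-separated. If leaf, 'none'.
Answer: G H D

Derivation:
Node A's children (from adjacency): G, H, D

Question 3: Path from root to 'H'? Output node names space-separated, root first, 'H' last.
Answer: E A H

Derivation:
Walk down from root: E -> A -> H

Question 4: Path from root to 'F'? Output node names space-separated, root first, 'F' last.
Walk down from root: E -> F

Answer: E F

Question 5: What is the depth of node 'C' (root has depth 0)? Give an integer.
Path from root to C: E -> C
Depth = number of edges = 1

Answer: 1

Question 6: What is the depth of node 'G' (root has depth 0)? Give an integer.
Path from root to G: E -> A -> G
Depth = number of edges = 2

Answer: 2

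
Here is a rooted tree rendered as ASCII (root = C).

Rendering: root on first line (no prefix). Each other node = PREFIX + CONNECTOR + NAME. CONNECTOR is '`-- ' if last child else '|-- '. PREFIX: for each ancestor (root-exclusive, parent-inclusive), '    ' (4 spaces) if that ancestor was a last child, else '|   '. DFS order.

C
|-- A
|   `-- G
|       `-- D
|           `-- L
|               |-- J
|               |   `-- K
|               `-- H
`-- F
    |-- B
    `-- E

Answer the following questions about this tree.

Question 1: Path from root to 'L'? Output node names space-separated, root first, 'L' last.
Walk down from root: C -> A -> G -> D -> L

Answer: C A G D L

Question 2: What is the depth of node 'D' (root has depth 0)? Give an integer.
Path from root to D: C -> A -> G -> D
Depth = number of edges = 3

Answer: 3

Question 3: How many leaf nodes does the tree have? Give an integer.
Leaves (nodes with no children): B, E, H, K

Answer: 4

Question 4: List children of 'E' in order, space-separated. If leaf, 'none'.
Answer: none

Derivation:
Node E's children (from adjacency): (leaf)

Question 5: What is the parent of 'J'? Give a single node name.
Scan adjacency: J appears as child of L

Answer: L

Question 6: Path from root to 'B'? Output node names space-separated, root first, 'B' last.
Walk down from root: C -> F -> B

Answer: C F B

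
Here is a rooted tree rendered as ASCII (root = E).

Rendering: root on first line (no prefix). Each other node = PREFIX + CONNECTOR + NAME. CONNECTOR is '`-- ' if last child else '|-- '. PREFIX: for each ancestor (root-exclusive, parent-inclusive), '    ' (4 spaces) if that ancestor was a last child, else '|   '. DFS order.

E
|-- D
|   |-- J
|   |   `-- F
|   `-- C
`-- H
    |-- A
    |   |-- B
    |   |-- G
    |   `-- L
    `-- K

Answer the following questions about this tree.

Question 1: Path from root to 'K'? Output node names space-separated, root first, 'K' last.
Answer: E H K

Derivation:
Walk down from root: E -> H -> K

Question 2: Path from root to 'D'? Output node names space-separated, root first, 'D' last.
Walk down from root: E -> D

Answer: E D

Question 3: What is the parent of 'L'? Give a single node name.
Answer: A

Derivation:
Scan adjacency: L appears as child of A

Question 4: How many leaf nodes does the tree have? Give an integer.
Leaves (nodes with no children): B, C, F, G, K, L

Answer: 6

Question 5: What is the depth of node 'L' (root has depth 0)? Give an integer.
Path from root to L: E -> H -> A -> L
Depth = number of edges = 3

Answer: 3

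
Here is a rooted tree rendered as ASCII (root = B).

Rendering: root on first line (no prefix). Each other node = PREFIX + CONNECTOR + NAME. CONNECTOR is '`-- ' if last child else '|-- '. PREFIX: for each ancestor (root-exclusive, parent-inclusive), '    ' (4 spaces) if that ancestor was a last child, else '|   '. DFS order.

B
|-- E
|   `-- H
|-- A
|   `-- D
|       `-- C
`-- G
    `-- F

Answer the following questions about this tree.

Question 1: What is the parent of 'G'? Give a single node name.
Scan adjacency: G appears as child of B

Answer: B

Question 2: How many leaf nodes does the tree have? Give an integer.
Answer: 3

Derivation:
Leaves (nodes with no children): C, F, H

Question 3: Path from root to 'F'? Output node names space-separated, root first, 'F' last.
Walk down from root: B -> G -> F

Answer: B G F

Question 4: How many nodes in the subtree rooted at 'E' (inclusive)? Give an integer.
Answer: 2

Derivation:
Subtree rooted at E contains: E, H
Count = 2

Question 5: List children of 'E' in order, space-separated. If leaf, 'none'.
Node E's children (from adjacency): H

Answer: H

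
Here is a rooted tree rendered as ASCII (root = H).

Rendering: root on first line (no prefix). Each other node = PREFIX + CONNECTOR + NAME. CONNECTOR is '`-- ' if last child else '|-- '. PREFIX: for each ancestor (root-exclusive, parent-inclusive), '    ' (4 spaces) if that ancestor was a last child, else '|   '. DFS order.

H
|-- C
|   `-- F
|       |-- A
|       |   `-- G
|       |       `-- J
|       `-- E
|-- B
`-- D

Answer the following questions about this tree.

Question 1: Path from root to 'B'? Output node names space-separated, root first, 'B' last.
Answer: H B

Derivation:
Walk down from root: H -> B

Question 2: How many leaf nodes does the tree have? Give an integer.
Leaves (nodes with no children): B, D, E, J

Answer: 4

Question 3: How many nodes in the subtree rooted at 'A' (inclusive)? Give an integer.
Subtree rooted at A contains: A, G, J
Count = 3

Answer: 3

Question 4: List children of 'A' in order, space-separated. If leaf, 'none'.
Node A's children (from adjacency): G

Answer: G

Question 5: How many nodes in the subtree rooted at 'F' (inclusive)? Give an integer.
Subtree rooted at F contains: A, E, F, G, J
Count = 5

Answer: 5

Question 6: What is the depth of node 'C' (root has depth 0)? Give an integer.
Answer: 1

Derivation:
Path from root to C: H -> C
Depth = number of edges = 1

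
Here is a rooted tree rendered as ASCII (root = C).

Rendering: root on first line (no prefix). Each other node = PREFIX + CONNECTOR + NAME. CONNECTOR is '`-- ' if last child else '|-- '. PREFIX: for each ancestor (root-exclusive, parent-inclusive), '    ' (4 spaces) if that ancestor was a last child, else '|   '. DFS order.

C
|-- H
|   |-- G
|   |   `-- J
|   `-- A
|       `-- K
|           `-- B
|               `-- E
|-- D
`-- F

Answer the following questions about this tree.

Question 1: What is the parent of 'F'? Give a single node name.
Scan adjacency: F appears as child of C

Answer: C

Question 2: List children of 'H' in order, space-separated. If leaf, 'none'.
Node H's children (from adjacency): G, A

Answer: G A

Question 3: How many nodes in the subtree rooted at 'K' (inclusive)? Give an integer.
Answer: 3

Derivation:
Subtree rooted at K contains: B, E, K
Count = 3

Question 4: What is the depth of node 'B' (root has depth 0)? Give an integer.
Path from root to B: C -> H -> A -> K -> B
Depth = number of edges = 4

Answer: 4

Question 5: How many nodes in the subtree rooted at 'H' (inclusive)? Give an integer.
Subtree rooted at H contains: A, B, E, G, H, J, K
Count = 7

Answer: 7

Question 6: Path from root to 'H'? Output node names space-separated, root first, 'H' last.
Walk down from root: C -> H

Answer: C H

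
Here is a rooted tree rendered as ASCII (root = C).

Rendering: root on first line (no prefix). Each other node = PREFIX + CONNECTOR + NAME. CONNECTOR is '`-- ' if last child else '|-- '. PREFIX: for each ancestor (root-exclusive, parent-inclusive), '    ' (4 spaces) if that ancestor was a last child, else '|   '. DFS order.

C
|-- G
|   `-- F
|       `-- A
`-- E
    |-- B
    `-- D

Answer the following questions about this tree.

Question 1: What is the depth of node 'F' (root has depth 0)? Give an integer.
Answer: 2

Derivation:
Path from root to F: C -> G -> F
Depth = number of edges = 2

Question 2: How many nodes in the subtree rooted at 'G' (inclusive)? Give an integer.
Answer: 3

Derivation:
Subtree rooted at G contains: A, F, G
Count = 3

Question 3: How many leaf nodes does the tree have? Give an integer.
Answer: 3

Derivation:
Leaves (nodes with no children): A, B, D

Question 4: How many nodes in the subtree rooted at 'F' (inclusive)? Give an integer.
Answer: 2

Derivation:
Subtree rooted at F contains: A, F
Count = 2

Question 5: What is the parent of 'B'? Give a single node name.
Scan adjacency: B appears as child of E

Answer: E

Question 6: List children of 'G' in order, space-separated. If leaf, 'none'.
Answer: F

Derivation:
Node G's children (from adjacency): F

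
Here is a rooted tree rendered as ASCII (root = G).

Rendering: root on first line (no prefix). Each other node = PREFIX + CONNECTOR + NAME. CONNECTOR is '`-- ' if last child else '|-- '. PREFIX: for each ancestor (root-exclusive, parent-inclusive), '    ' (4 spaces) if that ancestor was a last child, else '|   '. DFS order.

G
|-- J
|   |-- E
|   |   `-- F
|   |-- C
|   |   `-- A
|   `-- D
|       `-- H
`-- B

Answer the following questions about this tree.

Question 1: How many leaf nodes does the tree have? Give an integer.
Answer: 4

Derivation:
Leaves (nodes with no children): A, B, F, H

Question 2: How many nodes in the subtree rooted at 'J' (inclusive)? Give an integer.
Answer: 7

Derivation:
Subtree rooted at J contains: A, C, D, E, F, H, J
Count = 7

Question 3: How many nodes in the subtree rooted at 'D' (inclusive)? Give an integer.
Answer: 2

Derivation:
Subtree rooted at D contains: D, H
Count = 2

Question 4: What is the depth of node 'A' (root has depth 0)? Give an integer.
Answer: 3

Derivation:
Path from root to A: G -> J -> C -> A
Depth = number of edges = 3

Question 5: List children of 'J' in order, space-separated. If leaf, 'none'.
Node J's children (from adjacency): E, C, D

Answer: E C D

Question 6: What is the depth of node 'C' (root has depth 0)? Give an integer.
Path from root to C: G -> J -> C
Depth = number of edges = 2

Answer: 2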